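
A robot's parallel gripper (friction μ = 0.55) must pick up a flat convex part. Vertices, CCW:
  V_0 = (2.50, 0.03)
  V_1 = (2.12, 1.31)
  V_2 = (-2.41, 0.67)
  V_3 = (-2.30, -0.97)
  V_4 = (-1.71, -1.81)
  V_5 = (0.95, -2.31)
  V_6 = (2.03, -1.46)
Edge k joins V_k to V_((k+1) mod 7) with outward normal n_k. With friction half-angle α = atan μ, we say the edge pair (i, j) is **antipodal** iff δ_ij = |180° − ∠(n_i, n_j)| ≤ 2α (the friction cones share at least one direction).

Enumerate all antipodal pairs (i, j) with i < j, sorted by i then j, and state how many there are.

count = 7; pairs: (0,2), (0,3), (1,4), (1,5), (2,5), (2,6), (3,6)

α = atan 0.55 = 28.81°;  2α = 57.62°
n_0 = (+0.9586, +0.2846)
n_1 = (-0.1399, +0.9902)
n_2 = (-0.9978, -0.0669)
n_3 = (-0.8183, -0.5748)
n_4 = (-0.1847, -0.9828)
n_5 = (+0.6185, -0.7858)
n_6 = (+0.9537, -0.3008)
  (0,1): δ = 98.49°  ·
  (0,2): δ = 12.70°  ✓
  (0,3): δ = 18.55°  ✓
  (0,4): δ = 62.82°  ·
  (0,5): δ = 111.67°  ·
  (0,6): δ = 145.96°  ·
  (1,2): δ = 94.20°  ·
  (1,3): δ = 62.96°  ·
  (1,4): δ = 18.69°  ✓
  (1,5): δ = 30.16°  ✓
  (1,6): δ = 64.45°  ·
  (2,3): δ = 148.75°  ·
  (2,4): δ = 104.48°  ·
  (2,5): δ = 55.63°  ✓
  (2,6): δ = 21.34°  ✓
  (3,4): δ = 135.73°  ·
  (3,5): δ = 86.88°  ·
  (3,6): δ = 52.59°  ✓
  (4,5): δ = 131.15°  ·
  (4,6): δ = 96.86°  ·
  (5,6): δ = 145.71°  ·
antipodal pairs: 7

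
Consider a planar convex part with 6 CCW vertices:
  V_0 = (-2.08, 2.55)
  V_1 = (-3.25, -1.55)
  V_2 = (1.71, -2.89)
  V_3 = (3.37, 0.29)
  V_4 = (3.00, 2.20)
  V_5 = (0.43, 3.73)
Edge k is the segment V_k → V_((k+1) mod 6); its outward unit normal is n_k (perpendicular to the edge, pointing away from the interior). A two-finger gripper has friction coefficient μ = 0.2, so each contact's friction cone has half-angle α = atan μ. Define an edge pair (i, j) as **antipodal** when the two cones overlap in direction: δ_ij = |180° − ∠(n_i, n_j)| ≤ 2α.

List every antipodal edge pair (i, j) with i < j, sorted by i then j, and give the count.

count = 2; pairs: (0,2), (1,4)

α = atan 0.2 = 11.31°;  2α = 22.62°
n_0 = (-0.9616, +0.2744)
n_1 = (-0.2608, -0.9654)
n_2 = (+0.8865, -0.4628)
n_3 = (+0.9817, +0.1902)
n_4 = (+0.5115, +0.8593)
n_5 = (-0.4254, +0.9050)
  (0,1): δ = 89.19°  ·
  (0,2): δ = 11.64°  ✓
  (0,3): δ = 26.89°  ·
  (0,4): δ = 75.16°  ·
  (0,5): δ = 131.11°  ·
  (1,2): δ = 102.45°  ·
  (1,3): δ = 63.92°  ·
  (1,4): δ = 15.65°  ✓
  (1,5): δ = 40.30°  ·
  (2,3): δ = 141.47°  ·
  (2,4): δ = 93.20°  ·
  (2,5): δ = 37.26°  ·
  (3,4): δ = 131.73°  ·
  (3,5): δ = 75.78°  ·
  (4,5): δ = 124.05°  ·
antipodal pairs: 2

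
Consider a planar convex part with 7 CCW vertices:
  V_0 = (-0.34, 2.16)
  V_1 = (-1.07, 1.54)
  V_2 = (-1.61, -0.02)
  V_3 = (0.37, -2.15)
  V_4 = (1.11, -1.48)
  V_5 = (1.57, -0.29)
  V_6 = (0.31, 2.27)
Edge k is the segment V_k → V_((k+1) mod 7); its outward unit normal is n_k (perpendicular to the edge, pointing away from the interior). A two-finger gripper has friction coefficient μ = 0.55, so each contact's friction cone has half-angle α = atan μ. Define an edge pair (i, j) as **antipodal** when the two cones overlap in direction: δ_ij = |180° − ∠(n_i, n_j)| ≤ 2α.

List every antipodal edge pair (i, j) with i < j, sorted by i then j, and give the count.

count = 8; pairs: (0,3), (0,4), (1,3), (1,4), (1,5), (2,5), (2,6), (3,6)

α = atan 0.55 = 28.81°;  2α = 57.62°
n_0 = (-0.6473, +0.7622)
n_1 = (-0.9450, +0.3271)
n_2 = (-0.7324, -0.6808)
n_3 = (+0.6712, -0.7413)
n_4 = (+0.9327, -0.3606)
n_5 = (+0.8972, +0.4416)
n_6 = (-0.1669, +0.9860)
  (0,1): δ = 149.44°  ·
  (0,2): δ = 87.43°  ·
  (0,3): δ = 1.82°  ✓
  (0,4): δ = 28.52°  ✓
  (0,5): δ = 75.86°  ·
  (0,6): δ = 149.26°  ·
  (1,2): δ = 118.00°  ·
  (1,3): δ = 28.75°  ✓
  (1,4): δ = 2.04°  ✓
  (1,5): δ = 45.30°  ✓
  (1,6): δ = 118.70°  ·
  (2,3): δ = 90.75°  ·
  (2,4): δ = 64.04°  ·
  (2,5): δ = 16.70°  ✓
  (2,6): δ = 56.70°  ✓
  (3,4): δ = 153.29°  ·
  (3,5): δ = 105.95°  ·
  (3,6): δ = 32.55°  ✓
  (4,5): δ = 132.66°  ·
  (4,6): δ = 59.26°  ·
  (5,6): δ = 106.60°  ·
antipodal pairs: 8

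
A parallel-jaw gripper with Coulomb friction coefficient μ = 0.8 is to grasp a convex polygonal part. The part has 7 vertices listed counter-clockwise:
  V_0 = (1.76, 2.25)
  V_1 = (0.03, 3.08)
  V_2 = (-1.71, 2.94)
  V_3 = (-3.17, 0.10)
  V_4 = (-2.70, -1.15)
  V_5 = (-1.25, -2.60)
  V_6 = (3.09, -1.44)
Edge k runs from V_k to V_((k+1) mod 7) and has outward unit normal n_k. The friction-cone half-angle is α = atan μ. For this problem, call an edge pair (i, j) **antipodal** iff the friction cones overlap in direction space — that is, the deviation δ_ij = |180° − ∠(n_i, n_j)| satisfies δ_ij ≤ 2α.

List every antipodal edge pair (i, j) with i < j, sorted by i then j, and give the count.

α = atan 0.8 = 38.66°;  2α = 77.32°
n_0 = (+0.4326, +0.9016)
n_1 = (-0.0802, +0.9968)
n_2 = (-0.8894, +0.4572)
n_3 = (-0.9360, -0.3519)
n_4 = (-0.7071, -0.7071)
n_5 = (+0.2582, -0.9661)
n_6 = (+0.9408, +0.3391)
  (0,1): δ = 149.77°  ·
  (0,2): δ = 91.58°  ·
  (0,3): δ = 43.76°  ✓
  (0,4): δ = 19.37°  ✓
  (0,5): δ = 40.59°  ✓
  (0,6): δ = 135.45°  ·
  (1,2): δ = 121.81°  ·
  (1,3): δ = 73.99°  ✓
  (1,4): δ = 49.60°  ✓
  (1,5): δ = 10.36°  ✓
  (1,6): δ = 105.22°  ·
  (2,3): δ = 132.19°  ·
  (2,4): δ = 107.79°  ·
  (2,5): δ = 47.83°  ✓
  (2,6): δ = 47.03°  ✓
  (3,4): δ = 155.61°  ·
  (3,5): δ = 95.64°  ·
  (3,6): δ = 0.79°  ✓
  (4,5): δ = 120.04°  ·
  (4,6): δ = 25.18°  ✓
  (5,6): δ = 85.14°  ·
antipodal pairs: 10

count = 10; pairs: (0,3), (0,4), (0,5), (1,3), (1,4), (1,5), (2,5), (2,6), (3,6), (4,6)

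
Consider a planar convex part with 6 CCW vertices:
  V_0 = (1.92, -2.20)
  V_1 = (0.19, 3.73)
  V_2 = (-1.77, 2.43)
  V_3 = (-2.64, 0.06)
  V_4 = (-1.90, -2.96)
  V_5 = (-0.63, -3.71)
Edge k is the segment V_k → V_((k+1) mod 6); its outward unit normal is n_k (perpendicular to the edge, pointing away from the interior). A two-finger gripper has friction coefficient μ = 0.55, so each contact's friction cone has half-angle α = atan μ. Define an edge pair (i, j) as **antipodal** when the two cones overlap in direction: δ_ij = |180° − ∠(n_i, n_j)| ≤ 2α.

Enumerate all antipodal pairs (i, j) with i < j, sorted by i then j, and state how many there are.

α = atan 0.55 = 28.81°;  2α = 57.62°
n_0 = (+0.9600, +0.2801)
n_1 = (-0.5527, +0.8334)
n_2 = (-0.9387, +0.3446)
n_3 = (-0.9713, -0.2380)
n_4 = (-0.5085, -0.8611)
n_5 = (+0.5095, -0.8605)
  (0,1): δ = 72.71°  ·
  (0,2): δ = 36.42°  ✓
  (0,3): δ = 2.50°  ✓
  (0,4): δ = 43.17°  ✓
  (0,5): δ = 104.37°  ·
  (1,2): δ = 143.71°  ·
  (1,3): δ = 109.79°  ·
  (1,4): δ = 64.12°  ·
  (1,5): δ = 2.92°  ✓
  (2,3): δ = 146.07°  ·
  (2,4): δ = 100.41°  ·
  (2,5): δ = 39.21°  ✓
  (3,4): δ = 134.33°  ·
  (3,5): δ = 73.14°  ·
  (4,5): δ = 118.80°  ·
antipodal pairs: 5

count = 5; pairs: (0,2), (0,3), (0,4), (1,5), (2,5)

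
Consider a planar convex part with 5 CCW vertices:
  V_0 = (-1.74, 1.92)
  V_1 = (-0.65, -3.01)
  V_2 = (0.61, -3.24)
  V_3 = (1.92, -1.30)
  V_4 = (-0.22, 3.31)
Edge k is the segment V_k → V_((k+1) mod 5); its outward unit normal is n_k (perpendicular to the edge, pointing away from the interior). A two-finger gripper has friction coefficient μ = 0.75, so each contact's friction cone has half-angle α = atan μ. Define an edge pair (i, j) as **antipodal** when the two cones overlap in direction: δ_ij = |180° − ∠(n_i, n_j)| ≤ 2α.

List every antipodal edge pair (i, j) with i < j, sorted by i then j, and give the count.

α = atan 0.75 = 36.87°;  2α = 73.74°
n_0 = (-0.9764, -0.2159)
n_1 = (-0.1796, -0.9837)
n_2 = (+0.8287, -0.5596)
n_3 = (+0.9070, +0.4211)
n_4 = (-0.6748, +0.7380)
  (0,1): δ = 112.81°  ·
  (0,2): δ = 46.50°  ✓
  (0,3): δ = 12.43°  ✓
  (0,4): δ = 119.97°  ·
  (1,2): δ = 113.68°  ·
  (1,3): δ = 54.75°  ✓
  (1,4): δ = 52.79°  ✓
  (2,3): δ = 121.07°  ·
  (2,4): δ = 13.53°  ✓
  (3,4): δ = 72.46°  ✓
antipodal pairs: 6

count = 6; pairs: (0,2), (0,3), (1,3), (1,4), (2,4), (3,4)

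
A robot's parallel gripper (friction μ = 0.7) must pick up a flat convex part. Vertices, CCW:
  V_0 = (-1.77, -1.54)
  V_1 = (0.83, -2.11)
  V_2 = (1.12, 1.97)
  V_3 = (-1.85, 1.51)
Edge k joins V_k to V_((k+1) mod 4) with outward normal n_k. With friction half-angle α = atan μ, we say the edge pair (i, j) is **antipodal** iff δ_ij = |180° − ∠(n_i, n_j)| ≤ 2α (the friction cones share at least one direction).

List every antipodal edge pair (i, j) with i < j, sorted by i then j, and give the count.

count = 2; pairs: (0,2), (1,3)

α = atan 0.7 = 34.99°;  2α = 69.98°
n_0 = (-0.2141, -0.9768)
n_1 = (+0.9975, -0.0709)
n_2 = (-0.1531, +0.9882)
n_3 = (-0.9997, -0.0262)
  (0,1): δ = 81.70°  ·
  (0,2): δ = 21.17°  ✓
  (0,3): δ = 103.87°  ·
  (1,2): δ = 77.13°  ·
  (1,3): δ = 5.57°  ✓
  (2,3): δ = 97.30°  ·
antipodal pairs: 2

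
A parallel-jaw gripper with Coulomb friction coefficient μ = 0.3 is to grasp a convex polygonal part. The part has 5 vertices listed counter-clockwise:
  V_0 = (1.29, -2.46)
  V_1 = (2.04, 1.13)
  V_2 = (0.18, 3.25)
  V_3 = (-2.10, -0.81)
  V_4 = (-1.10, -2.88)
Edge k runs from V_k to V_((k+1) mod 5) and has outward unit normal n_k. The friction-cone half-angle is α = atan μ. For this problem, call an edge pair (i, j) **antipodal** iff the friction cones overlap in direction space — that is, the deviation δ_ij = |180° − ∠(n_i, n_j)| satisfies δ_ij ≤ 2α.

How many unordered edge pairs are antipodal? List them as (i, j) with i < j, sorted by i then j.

α = atan 0.3 = 16.70°;  2α = 33.40°
n_0 = (+0.9789, -0.2045)
n_1 = (+0.7517, +0.6595)
n_2 = (-0.8719, +0.4896)
n_3 = (-0.9004, -0.4350)
n_4 = (+0.1731, -0.9849)
  (0,1): δ = 126.94°  ·
  (0,2): δ = 17.52°  ✓
  (0,3): δ = 37.58°  ·
  (0,4): δ = 111.77°  ·
  (1,2): δ = 70.58°  ·
  (1,3): δ = 15.48°  ✓
  (1,4): δ = 58.70°  ·
  (2,3): δ = 124.90°  ·
  (2,4): δ = 50.72°  ·
  (3,4): δ = 105.82°  ·
antipodal pairs: 2

count = 2; pairs: (0,2), (1,3)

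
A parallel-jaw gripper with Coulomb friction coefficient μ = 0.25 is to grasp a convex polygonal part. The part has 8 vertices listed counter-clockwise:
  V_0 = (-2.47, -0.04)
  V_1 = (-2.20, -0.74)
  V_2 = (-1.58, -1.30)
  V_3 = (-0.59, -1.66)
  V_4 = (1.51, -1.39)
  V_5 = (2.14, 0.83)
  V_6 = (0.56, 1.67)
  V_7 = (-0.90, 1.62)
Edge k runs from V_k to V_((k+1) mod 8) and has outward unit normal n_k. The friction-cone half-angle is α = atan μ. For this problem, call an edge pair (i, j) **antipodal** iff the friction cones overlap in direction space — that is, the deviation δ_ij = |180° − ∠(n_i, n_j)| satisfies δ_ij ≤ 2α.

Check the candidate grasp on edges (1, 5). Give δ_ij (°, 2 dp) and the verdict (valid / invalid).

α = atan 0.25 = 14.04°;  2α = 28.07°
edge 1: e_1 = (+0.62, -0.56);  n_1 = (-0.6703, -0.7421)
edge 5: e_5 = (-1.58, +0.84);  n_5 = (+0.4694, +0.8830)
∠(n_1, n_5) = 165.91°
δ = |180° − 165.91°| = 14.09°
14.09° ≤ 2α = 28.07°  →  valid

δ = 14.09°, valid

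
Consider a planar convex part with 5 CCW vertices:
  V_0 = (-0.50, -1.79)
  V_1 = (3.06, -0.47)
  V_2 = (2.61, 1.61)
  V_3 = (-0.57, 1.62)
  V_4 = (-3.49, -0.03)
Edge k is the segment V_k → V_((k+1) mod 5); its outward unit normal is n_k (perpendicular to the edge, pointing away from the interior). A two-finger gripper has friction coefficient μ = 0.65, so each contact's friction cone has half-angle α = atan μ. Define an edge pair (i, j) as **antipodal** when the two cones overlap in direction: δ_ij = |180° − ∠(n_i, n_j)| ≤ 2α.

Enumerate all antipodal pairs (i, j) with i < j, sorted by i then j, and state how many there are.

α = atan 0.65 = 33.02°;  2α = 66.05°
n_0 = (+0.3477, -0.9376)
n_1 = (+0.9774, +0.2115)
n_2 = (+0.0031, +1.0000)
n_3 = (-0.4920, +0.8706)
n_4 = (-0.5073, -0.8618)
  (0,1): δ = 98.14°  ·
  (0,2): δ = 20.52°  ✓
  (0,3): δ = 9.13°  ✓
  (0,4): δ = 129.17°  ·
  (1,2): δ = 102.39°  ·
  (1,3): δ = 72.74°  ·
  (1,4): δ = 47.31°  ✓
  (2,3): δ = 150.35°  ·
  (2,4): δ = 30.30°  ✓
  (3,4): δ = 59.95°  ✓
antipodal pairs: 5

count = 5; pairs: (0,2), (0,3), (1,4), (2,4), (3,4)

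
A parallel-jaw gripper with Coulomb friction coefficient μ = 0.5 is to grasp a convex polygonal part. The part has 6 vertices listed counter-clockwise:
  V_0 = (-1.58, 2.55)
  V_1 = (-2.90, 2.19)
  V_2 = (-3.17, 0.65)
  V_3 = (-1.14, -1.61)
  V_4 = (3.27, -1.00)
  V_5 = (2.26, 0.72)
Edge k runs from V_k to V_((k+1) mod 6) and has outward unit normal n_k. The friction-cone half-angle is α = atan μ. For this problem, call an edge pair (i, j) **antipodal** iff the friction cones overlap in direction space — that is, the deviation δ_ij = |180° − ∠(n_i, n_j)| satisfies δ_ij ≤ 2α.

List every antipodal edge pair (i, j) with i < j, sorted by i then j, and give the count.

α = atan 0.5 = 26.57°;  2α = 53.13°
n_0 = (-0.2631, +0.9648)
n_1 = (-0.9850, +0.1727)
n_2 = (-0.7439, -0.6682)
n_3 = (+0.1370, -0.9906)
n_4 = (+0.8623, +0.5064)
n_5 = (+0.4302, +0.9027)
  (0,1): δ = 115.20°  ·
  (0,2): δ = 63.32°  ·
  (0,3): δ = 7.38°  ✓
  (0,4): δ = 105.17°  ·
  (0,5): δ = 139.26°  ·
  (1,2): δ = 128.12°  ·
  (1,3): δ = 72.18°  ·
  (1,4): δ = 40.37°  ✓
  (1,5): δ = 74.46°  ·
  (2,3): δ = 124.06°  ·
  (2,4): δ = 11.51°  ✓
  (2,5): δ = 22.59°  ✓
  (3,4): δ = 67.45°  ·
  (3,5): δ = 33.36°  ✓
  (4,5): δ = 145.90°  ·
antipodal pairs: 5

count = 5; pairs: (0,3), (1,4), (2,4), (2,5), (3,5)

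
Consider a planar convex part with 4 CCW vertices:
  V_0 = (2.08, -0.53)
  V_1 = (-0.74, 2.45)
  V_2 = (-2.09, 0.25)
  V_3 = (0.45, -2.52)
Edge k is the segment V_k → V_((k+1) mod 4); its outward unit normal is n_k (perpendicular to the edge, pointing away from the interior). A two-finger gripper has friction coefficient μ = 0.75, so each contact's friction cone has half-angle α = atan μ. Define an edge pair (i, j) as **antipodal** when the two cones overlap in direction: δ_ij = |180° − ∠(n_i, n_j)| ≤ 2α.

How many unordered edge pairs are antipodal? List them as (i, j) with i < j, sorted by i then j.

count = 2; pairs: (0,2), (1,3)

α = atan 0.75 = 36.87°;  2α = 73.74°
n_0 = (+0.7263, +0.6873)
n_1 = (-0.8523, +0.5230)
n_2 = (-0.7370, -0.6758)
n_3 = (+0.7736, -0.6337)
  (0,1): δ = 74.95°  ·
  (0,2): δ = 0.90°  ✓
  (0,3): δ = 97.26°  ·
  (1,2): δ = 105.95°  ·
  (1,3): δ = 7.79°  ✓
  (2,3): δ = 81.84°  ·
antipodal pairs: 2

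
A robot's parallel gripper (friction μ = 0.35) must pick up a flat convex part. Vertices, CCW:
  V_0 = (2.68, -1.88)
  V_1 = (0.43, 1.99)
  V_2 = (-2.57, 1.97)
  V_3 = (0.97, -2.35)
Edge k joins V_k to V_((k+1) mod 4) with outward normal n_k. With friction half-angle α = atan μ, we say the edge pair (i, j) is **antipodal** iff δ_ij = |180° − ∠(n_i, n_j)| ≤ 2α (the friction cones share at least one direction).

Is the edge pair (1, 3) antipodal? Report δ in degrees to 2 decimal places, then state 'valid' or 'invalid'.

α = atan 0.35 = 19.29°;  2α = 38.58°
edge 1: e_1 = (-3.00, -0.02);  n_1 = (-0.0067, +1.0000)
edge 3: e_3 = (+1.71, +0.47);  n_3 = (+0.2650, -0.9642)
∠(n_1, n_3) = 165.01°
δ = |180° − 165.01°| = 14.99°
14.99° ≤ 2α = 38.58°  →  valid

δ = 14.99°, valid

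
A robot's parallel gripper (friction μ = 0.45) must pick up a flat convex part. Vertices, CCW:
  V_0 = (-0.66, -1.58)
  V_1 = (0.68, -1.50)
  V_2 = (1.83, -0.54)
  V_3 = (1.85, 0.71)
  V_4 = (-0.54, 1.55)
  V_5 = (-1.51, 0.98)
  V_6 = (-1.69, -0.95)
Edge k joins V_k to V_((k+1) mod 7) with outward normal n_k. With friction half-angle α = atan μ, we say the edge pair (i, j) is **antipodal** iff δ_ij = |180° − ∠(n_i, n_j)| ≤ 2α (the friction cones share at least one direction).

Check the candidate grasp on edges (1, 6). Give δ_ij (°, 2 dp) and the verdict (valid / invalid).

α = atan 0.45 = 24.23°;  2α = 48.46°
edge 1: e_1 = (+1.15, +0.96);  n_1 = (+0.6408, -0.7677)
edge 6: e_6 = (+1.03, -0.63);  n_6 = (-0.5218, -0.8531)
∠(n_1, n_6) = 71.31°
δ = |180° − 71.31°| = 108.69°
108.69° > 2α = 48.46°  →  invalid

δ = 108.69°, invalid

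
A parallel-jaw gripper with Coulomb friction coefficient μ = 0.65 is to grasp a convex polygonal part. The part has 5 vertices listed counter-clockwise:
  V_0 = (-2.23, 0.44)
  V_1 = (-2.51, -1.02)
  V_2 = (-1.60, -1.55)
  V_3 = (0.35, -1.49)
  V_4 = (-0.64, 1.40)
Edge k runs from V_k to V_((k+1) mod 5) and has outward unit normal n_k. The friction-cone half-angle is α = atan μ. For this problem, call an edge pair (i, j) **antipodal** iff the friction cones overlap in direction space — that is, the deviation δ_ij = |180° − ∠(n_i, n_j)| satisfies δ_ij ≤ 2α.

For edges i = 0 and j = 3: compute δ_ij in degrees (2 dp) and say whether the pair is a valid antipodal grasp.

δ = 29.77°, valid

α = atan 0.65 = 33.02°;  2α = 66.05°
edge 0: e_0 = (-0.28, -1.46);  n_0 = (-0.9821, +0.1883)
edge 3: e_3 = (-0.99, +2.89);  n_3 = (+0.9460, +0.3241)
∠(n_0, n_3) = 150.23°
δ = |180° − 150.23°| = 29.77°
29.77° ≤ 2α = 66.05°  →  valid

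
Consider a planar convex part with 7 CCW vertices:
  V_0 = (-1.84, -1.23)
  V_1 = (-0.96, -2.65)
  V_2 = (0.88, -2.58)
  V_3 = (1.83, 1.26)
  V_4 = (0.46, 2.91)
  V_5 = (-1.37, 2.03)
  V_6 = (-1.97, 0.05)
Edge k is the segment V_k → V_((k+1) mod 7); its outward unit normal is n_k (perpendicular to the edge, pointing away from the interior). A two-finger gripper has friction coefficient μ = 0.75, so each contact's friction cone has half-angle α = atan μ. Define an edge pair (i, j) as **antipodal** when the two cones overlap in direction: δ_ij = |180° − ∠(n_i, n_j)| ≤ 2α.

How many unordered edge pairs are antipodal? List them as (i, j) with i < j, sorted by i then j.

α = atan 0.75 = 36.87°;  2α = 73.74°
n_0 = (-0.8500, -0.5268)
n_1 = (+0.0380, -0.9993)
n_2 = (+0.9707, -0.2402)
n_3 = (+0.7694, +0.6388)
n_4 = (-0.4334, +0.9012)
n_5 = (-0.9570, +0.2900)
n_6 = (-0.9949, -0.1010)
  (0,1): δ = 119.61°  ·
  (0,2): δ = 45.68°  ✓
  (0,3): δ = 7.92°  ✓
  (0,4): δ = 83.89°  ·
  (0,5): δ = 131.35°  ·
  (0,6): δ = 154.01°  ·
  (1,2): δ = 106.07°  ·
  (1,3): δ = 52.48°  ✓
  (1,4): δ = 23.50°  ✓
  (1,5): δ = 70.96°  ✓
  (1,6): δ = 93.62°  ·
  (2,3): δ = 126.40°  ·
  (2,4): δ = 50.42°  ✓
  (2,5): δ = 2.96°  ✓
  (2,6): δ = 19.69°  ✓
  (3,4): δ = 104.02°  ·
  (3,5): δ = 56.56°  ✓
  (3,6): δ = 33.90°  ✓
  (4,5): δ = 132.54°  ·
  (4,6): δ = 109.88°  ·
  (5,6): δ = 157.34°  ·
antipodal pairs: 10

count = 10; pairs: (0,2), (0,3), (1,3), (1,4), (1,5), (2,4), (2,5), (2,6), (3,5), (3,6)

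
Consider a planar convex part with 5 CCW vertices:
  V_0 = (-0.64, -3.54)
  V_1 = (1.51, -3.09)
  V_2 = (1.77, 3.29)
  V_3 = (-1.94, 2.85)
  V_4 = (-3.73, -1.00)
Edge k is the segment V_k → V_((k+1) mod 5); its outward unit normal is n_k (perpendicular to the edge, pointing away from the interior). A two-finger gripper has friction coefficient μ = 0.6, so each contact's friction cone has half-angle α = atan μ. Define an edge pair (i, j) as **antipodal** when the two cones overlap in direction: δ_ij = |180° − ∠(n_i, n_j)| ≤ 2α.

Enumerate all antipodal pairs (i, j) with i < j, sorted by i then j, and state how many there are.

α = atan 0.6 = 30.96°;  2α = 61.93°
n_0 = (+0.2049, -0.9788)
n_1 = (+0.9992, -0.0407)
n_2 = (-0.1178, +0.9930)
n_3 = (-0.9068, +0.4216)
n_4 = (-0.6350, -0.7725)
  (0,1): δ = 104.16°  ·
  (0,2): δ = 5.06°  ✓
  (0,3): δ = 53.24°  ✓
  (0,4): δ = 128.76°  ·
  (1,2): δ = 80.90°  ·
  (1,3): δ = 22.60°  ✓
  (1,4): δ = 52.91°  ✓
  (2,3): δ = 121.70°  ·
  (2,4): δ = 46.18°  ✓
  (3,4): δ = 104.49°  ·
antipodal pairs: 5

count = 5; pairs: (0,2), (0,3), (1,3), (1,4), (2,4)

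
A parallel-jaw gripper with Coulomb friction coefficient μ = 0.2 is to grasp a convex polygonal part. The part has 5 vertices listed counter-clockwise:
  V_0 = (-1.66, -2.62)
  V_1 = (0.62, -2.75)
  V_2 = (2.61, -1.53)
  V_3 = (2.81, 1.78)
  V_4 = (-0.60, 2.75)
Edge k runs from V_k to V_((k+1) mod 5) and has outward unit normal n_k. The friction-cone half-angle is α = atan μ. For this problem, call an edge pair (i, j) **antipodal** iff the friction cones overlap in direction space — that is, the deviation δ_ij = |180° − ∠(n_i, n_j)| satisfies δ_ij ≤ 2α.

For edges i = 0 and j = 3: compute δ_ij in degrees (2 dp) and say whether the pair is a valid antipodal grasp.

δ = 12.62°, valid

α = atan 0.2 = 11.31°;  2α = 22.62°
edge 0: e_0 = (+2.28, -0.13);  n_0 = (-0.0569, -0.9984)
edge 3: e_3 = (-3.41, +0.97);  n_3 = (+0.2736, +0.9618)
∠(n_0, n_3) = 167.38°
δ = |180° − 167.38°| = 12.62°
12.62° ≤ 2α = 22.62°  →  valid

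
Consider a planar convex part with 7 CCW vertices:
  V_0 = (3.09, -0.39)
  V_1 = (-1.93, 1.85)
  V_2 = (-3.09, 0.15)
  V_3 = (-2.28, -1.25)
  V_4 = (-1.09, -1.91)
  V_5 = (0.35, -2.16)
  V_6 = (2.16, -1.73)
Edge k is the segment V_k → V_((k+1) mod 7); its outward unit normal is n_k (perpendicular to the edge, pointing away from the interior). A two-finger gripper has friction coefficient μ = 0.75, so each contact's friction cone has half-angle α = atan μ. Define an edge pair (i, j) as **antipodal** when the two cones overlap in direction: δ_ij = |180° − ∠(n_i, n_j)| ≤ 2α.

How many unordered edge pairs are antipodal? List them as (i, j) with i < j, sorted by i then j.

count = 8; pairs: (0,2), (0,3), (0,4), (0,5), (1,4), (1,5), (1,6), (2,6)

α = atan 0.75 = 36.87°;  2α = 73.74°
n_0 = (+0.4075, +0.9132)
n_1 = (-0.8260, +0.5636)
n_2 = (-0.8656, -0.5008)
n_3 = (-0.4850, -0.8745)
n_4 = (-0.1711, -0.9853)
n_5 = (+0.2311, -0.9729)
n_6 = (+0.8215, -0.5702)
  (0,1): δ = 100.26°  ·
  (0,2): δ = 35.90°  ✓
  (0,3): δ = 4.97°  ✓
  (0,4): δ = 14.20°  ✓
  (0,5): δ = 37.41°  ✓
  (0,6): δ = 79.29°  ·
  (1,2): δ = 115.64°  ·
  (1,3): δ = 84.71°  ·
  (1,4): δ = 65.54°  ✓
  (1,5): δ = 42.33°  ✓
  (1,6): δ = 0.45°  ✓
  (2,3): δ = 149.07°  ·
  (2,4): δ = 129.90°  ·
  (2,5): δ = 106.69°  ·
  (2,6): δ = 64.81°  ✓
  (3,4): δ = 160.84°  ·
  (3,5): δ = 137.62°  ·
  (3,6): δ = 95.75°  ·
  (4,5): δ = 156.79°  ·
  (4,6): δ = 114.91°  ·
  (5,6): δ = 138.13°  ·
antipodal pairs: 8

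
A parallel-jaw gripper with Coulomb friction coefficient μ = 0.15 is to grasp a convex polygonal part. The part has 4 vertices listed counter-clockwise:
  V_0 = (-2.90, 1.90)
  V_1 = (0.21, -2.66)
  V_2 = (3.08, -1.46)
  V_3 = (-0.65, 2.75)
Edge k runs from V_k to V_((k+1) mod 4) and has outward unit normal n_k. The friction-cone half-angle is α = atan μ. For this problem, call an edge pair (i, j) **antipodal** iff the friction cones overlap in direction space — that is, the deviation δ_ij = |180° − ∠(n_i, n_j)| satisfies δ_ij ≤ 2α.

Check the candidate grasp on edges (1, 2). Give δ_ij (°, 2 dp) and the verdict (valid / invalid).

α = atan 0.15 = 8.53°;  2α = 17.06°
edge 1: e_1 = (+2.87, +1.20);  n_1 = (+0.3858, -0.9226)
edge 2: e_2 = (-3.73, +4.21);  n_2 = (+0.7485, +0.6631)
∠(n_1, n_2) = 108.85°
δ = |180° − 108.85°| = 71.15°
71.15° > 2α = 17.06°  →  invalid

δ = 71.15°, invalid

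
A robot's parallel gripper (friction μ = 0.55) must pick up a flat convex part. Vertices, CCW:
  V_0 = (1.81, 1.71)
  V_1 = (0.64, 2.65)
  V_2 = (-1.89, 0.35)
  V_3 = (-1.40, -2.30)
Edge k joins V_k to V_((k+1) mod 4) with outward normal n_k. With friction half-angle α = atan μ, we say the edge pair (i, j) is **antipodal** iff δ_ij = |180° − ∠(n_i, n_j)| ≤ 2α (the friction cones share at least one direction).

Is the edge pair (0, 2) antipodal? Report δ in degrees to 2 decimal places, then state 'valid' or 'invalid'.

δ = 40.74°, valid

α = atan 0.55 = 28.81°;  2α = 57.62°
edge 0: e_0 = (-1.17, +0.94);  n_0 = (+0.6263, +0.7796)
edge 2: e_2 = (+0.49, -2.65);  n_2 = (-0.9833, -0.1818)
∠(n_0, n_2) = 139.26°
δ = |180° − 139.26°| = 40.74°
40.74° ≤ 2α = 57.62°  →  valid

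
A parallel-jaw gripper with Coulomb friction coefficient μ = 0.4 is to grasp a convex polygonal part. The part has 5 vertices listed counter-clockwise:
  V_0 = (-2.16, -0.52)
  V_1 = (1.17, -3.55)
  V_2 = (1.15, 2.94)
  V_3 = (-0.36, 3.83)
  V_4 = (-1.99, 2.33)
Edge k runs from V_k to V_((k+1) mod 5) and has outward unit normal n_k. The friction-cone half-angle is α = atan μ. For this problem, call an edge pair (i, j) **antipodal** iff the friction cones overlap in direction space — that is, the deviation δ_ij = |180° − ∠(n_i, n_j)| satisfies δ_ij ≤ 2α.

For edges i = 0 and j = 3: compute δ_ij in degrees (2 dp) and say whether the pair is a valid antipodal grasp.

α = atan 0.4 = 21.80°;  2α = 43.60°
edge 0: e_0 = (+3.33, -3.03);  n_0 = (-0.6730, -0.7396)
edge 3: e_3 = (-1.63, -1.50);  n_3 = (-0.6772, +0.7358)
∠(n_0, n_3) = 95.08°
δ = |180° − 95.08°| = 84.92°
84.92° > 2α = 43.60°  →  invalid

δ = 84.92°, invalid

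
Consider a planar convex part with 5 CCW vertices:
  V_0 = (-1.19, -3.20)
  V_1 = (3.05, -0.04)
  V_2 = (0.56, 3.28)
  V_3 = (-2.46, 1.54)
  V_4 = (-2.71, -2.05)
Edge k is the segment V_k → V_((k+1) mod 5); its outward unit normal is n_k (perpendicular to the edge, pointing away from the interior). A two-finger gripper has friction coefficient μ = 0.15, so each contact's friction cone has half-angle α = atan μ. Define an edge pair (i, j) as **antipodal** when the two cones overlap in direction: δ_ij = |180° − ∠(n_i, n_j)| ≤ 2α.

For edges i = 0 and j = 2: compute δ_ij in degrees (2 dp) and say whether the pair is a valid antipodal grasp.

α = atan 0.15 = 8.53°;  2α = 17.06°
edge 0: e_0 = (+4.24, +3.16);  n_0 = (+0.5976, -0.8018)
edge 2: e_2 = (-3.02, -1.74);  n_2 = (-0.4992, +0.8665)
∠(n_0, n_2) = 173.25°
δ = |180° − 173.25°| = 6.75°
6.75° ≤ 2α = 17.06°  →  valid

δ = 6.75°, valid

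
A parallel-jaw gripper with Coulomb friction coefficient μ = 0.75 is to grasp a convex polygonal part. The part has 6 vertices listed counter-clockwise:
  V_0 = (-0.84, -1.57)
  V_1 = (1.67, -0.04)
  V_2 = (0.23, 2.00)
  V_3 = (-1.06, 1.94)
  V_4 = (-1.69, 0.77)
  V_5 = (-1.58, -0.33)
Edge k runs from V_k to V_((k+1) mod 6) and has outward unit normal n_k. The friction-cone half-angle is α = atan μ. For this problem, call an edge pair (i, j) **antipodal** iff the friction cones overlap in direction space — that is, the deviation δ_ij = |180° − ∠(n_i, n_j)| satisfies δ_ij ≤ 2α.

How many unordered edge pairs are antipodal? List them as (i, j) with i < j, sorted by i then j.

α = atan 0.75 = 36.87°;  2α = 73.74°
n_0 = (+0.5205, -0.8539)
n_1 = (+0.8170, +0.5767)
n_2 = (-0.0465, +0.9989)
n_3 = (-0.8805, +0.4741)
n_4 = (-0.9950, -0.0995)
n_5 = (-0.8587, -0.5125)
  (0,1): δ = 86.15°  ·
  (0,2): δ = 28.70°  ✓
  (0,3): δ = 30.33°  ✓
  (0,4): δ = 64.35°  ✓
  (0,5): δ = 89.46°  ·
  (1,2): δ = 122.55°  ·
  (1,3): δ = 63.52°  ✓
  (1,4): δ = 29.51°  ✓
  (1,5): δ = 4.39°  ✓
  (2,3): δ = 120.96°  ·
  (2,4): δ = 86.95°  ·
  (2,5): δ = 61.84°  ✓
  (3,4): δ = 145.99°  ·
  (3,5): δ = 120.87°  ·
  (4,5): δ = 154.88°  ·
antipodal pairs: 7

count = 7; pairs: (0,2), (0,3), (0,4), (1,3), (1,4), (1,5), (2,5)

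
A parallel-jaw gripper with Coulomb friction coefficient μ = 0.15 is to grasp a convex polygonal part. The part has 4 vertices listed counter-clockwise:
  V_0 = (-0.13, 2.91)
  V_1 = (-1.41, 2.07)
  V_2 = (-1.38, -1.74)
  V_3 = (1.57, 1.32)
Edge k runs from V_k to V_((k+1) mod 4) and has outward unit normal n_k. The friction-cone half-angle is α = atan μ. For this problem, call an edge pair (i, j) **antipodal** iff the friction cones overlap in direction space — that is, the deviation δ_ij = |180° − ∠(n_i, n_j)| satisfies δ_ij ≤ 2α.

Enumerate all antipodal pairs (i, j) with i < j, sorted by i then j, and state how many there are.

count = 1; pairs: (0,2)

α = atan 0.15 = 8.53°;  2α = 17.06°
n_0 = (-0.5487, +0.8360)
n_1 = (-1.0000, -0.0079)
n_2 = (+0.7199, -0.6940)
n_3 = (+0.6831, +0.7303)
  (0,1): δ = 122.82°  ·
  (0,2): δ = 12.77°  ✓
  (0,3): δ = 103.64°  ·
  (1,2): δ = 44.40°  ·
  (1,3): δ = 46.46°  ·
  (2,3): δ = 89.13°  ·
antipodal pairs: 1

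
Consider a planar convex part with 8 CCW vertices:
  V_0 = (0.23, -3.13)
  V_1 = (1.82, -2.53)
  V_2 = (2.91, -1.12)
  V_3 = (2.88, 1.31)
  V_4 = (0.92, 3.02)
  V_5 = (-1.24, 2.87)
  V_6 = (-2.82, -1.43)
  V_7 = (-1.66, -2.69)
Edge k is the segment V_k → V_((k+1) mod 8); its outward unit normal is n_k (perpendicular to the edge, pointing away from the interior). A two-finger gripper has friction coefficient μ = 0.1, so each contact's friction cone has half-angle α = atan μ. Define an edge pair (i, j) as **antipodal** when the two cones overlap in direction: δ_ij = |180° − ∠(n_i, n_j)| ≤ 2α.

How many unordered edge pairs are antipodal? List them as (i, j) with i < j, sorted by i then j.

count = 1; pairs: (3,6)

α = atan 0.1 = 5.71°;  2α = 11.42°
n_0 = (+0.3531, -0.9356)
n_1 = (+0.7912, -0.6116)
n_2 = (+0.9999, +0.0123)
n_3 = (+0.6574, +0.7535)
n_4 = (-0.0693, +0.9976)
n_5 = (-0.9386, +0.3449)
n_6 = (-0.7357, -0.6773)
n_7 = (-0.2267, -0.9740)
  (0,1): δ = 148.38°  ·
  (0,2): δ = 109.97°  ·
  (0,3): δ = 61.78°  ·
  (0,4): δ = 16.70°  ·
  (0,5): δ = 49.15°  ·
  (0,6): δ = 111.96°  ·
  (0,7): δ = 146.22°  ·
  (1,2): δ = 141.59°  ·
  (1,3): δ = 93.40°  ·
  (1,4): δ = 48.32°  ·
  (1,5): δ = 17.53°  ·
  (1,6): δ = 80.34°  ·
  (1,7): δ = 114.60°  ·
  (2,3): δ = 131.81°  ·
  (2,4): δ = 86.73°  ·
  (2,5): δ = 20.88°  ·
  (2,6): δ = 41.93°  ·
  (2,7): δ = 76.19°  ·
  (3,4): δ = 134.92°  ·
  (3,5): δ = 69.07°  ·
  (3,6): δ = 6.26°  ✓
  (3,7): δ = 28.00°  ·
  (4,5): δ = 114.15°  ·
  (4,6): δ = 51.34°  ·
  (4,7): δ = 17.08°  ·
  (5,6): δ = 117.19°  ·
  (5,7): δ = 82.93°  ·
  (6,7): δ = 145.74°  ·
antipodal pairs: 1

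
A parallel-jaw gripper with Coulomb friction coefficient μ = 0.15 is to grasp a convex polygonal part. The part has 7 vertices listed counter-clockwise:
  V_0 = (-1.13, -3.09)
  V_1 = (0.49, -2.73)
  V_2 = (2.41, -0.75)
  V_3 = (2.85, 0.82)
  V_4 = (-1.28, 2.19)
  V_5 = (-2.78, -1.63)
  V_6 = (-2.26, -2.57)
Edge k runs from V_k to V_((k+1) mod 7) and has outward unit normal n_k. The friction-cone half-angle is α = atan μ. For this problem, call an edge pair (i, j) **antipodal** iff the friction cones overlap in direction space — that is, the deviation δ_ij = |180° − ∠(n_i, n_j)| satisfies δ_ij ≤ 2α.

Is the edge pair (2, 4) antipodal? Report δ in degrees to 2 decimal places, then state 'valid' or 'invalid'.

δ = 5.78°, valid

α = atan 0.15 = 8.53°;  2α = 17.06°
edge 2: e_2 = (+0.44, +1.57);  n_2 = (+0.9629, -0.2699)
edge 4: e_4 = (-1.50, -3.82);  n_4 = (-0.9308, +0.3655)
∠(n_2, n_4) = 174.22°
δ = |180° − 174.22°| = 5.78°
5.78° ≤ 2α = 17.06°  →  valid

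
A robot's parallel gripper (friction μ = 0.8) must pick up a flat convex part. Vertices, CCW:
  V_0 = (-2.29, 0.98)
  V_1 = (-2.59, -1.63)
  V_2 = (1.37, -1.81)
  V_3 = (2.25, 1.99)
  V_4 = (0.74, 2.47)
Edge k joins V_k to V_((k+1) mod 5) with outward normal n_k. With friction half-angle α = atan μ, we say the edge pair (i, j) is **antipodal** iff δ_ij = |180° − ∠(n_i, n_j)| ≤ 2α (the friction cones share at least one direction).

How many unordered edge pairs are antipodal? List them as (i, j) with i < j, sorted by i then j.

count = 4; pairs: (0,2), (1,3), (1,4), (2,4)

α = atan 0.8 = 38.66°;  2α = 77.32°
n_0 = (-0.9935, +0.1142)
n_1 = (-0.0454, -0.9990)
n_2 = (+0.9742, -0.2256)
n_3 = (+0.3029, +0.9530)
n_4 = (-0.4413, +0.8974)
  (0,1): δ = 86.05°  ·
  (0,2): δ = 6.48°  ✓
  (0,3): δ = 78.92°  ·
  (0,4): δ = 122.74°  ·
  (1,2): δ = 100.44°  ·
  (1,3): δ = 15.03°  ✓
  (1,4): δ = 28.79°  ✓
  (2,3): δ = 94.60°  ·
  (2,4): δ = 50.78°  ✓
  (3,4): δ = 136.18°  ·
antipodal pairs: 4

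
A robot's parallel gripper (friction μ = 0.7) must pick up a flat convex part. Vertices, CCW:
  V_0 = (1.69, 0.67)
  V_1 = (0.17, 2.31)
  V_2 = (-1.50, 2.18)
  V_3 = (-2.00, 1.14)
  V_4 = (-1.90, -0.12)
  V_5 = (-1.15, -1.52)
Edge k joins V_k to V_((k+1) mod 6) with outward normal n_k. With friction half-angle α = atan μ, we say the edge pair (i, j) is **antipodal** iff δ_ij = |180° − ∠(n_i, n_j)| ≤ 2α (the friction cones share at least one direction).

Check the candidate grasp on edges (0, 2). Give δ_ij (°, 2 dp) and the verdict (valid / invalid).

δ = 68.50°, valid

α = atan 0.7 = 34.99°;  2α = 69.98°
edge 0: e_0 = (-1.52, +1.64);  n_0 = (+0.7334, +0.6798)
edge 2: e_2 = (-0.50, -1.04);  n_2 = (-0.9013, +0.4333)
∠(n_0, n_2) = 111.50°
δ = |180° − 111.50°| = 68.50°
68.50° ≤ 2α = 69.98°  →  valid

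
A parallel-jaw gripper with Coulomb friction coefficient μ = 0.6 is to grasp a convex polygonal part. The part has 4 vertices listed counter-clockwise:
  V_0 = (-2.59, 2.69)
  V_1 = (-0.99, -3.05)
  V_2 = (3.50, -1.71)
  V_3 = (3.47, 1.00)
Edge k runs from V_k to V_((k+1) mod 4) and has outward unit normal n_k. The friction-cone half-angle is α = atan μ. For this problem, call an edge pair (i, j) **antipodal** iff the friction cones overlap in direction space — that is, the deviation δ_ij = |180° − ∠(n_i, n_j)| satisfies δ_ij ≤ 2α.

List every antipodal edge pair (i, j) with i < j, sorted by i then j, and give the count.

α = atan 0.6 = 30.96°;  2α = 61.93°
n_0 = (-0.9633, -0.2685)
n_1 = (+0.2860, -0.9582)
n_2 = (+0.9999, +0.0111)
n_3 = (+0.2686, +0.9632)
  (0,1): δ = 88.96°  ·
  (0,2): δ = 14.94°  ✓
  (0,3): δ = 58.84°  ✓
  (1,2): δ = 105.98°  ·
  (1,3): δ = 32.20°  ✓
  (2,3): δ = 106.22°  ·
antipodal pairs: 3

count = 3; pairs: (0,2), (0,3), (1,3)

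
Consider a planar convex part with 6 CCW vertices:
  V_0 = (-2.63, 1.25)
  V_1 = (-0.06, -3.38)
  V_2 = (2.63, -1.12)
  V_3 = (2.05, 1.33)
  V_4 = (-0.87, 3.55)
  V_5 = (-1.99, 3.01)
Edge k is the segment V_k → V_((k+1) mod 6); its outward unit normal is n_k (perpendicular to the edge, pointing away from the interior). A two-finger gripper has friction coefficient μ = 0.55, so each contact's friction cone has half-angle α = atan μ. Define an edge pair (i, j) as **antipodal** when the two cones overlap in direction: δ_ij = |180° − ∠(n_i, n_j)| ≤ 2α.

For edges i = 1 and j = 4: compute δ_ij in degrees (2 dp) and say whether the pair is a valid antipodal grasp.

α = atan 0.55 = 28.81°;  2α = 57.62°
edge 1: e_1 = (+2.69, +2.26);  n_1 = (+0.6433, -0.7656)
edge 4: e_4 = (-1.12, -0.54);  n_4 = (-0.4343, +0.9008)
∠(n_1, n_4) = 165.71°
δ = |180° − 165.71°| = 14.29°
14.29° ≤ 2α = 57.62°  →  valid

δ = 14.29°, valid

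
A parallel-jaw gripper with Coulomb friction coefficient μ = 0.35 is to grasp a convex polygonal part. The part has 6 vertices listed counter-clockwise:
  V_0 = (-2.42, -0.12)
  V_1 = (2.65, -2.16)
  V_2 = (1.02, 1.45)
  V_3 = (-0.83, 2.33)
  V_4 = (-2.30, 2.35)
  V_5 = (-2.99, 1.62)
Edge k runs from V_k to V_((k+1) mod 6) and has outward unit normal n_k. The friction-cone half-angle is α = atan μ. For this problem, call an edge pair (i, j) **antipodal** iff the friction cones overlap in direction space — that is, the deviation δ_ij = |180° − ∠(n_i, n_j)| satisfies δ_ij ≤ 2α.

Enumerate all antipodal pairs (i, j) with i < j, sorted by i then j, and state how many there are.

α = atan 0.35 = 19.29°;  2α = 38.58°
n_0 = (-0.3733, -0.9277)
n_1 = (+0.9114, +0.4115)
n_2 = (+0.4296, +0.9030)
n_3 = (+0.0136, +0.9999)
n_4 = (-0.7267, +0.6869)
n_5 = (-0.9503, -0.3113)
  (0,1): δ = 43.78°  ·
  (0,2): δ = 3.52°  ✓
  (0,3): δ = 21.14°  ✓
  (0,4): δ = 68.53°  ·
  (0,5): δ = 130.06°  ·
  (1,2): δ = 139.74°  ·
  (1,3): δ = 115.08°  ·
  (1,4): δ = 67.69°  ·
  (1,5): δ = 6.16°  ✓
  (2,3): δ = 155.34°  ·
  (2,4): δ = 107.95°  ·
  (2,5): δ = 46.42°  ·
  (3,4): δ = 132.61°  ·
  (3,5): δ = 71.08°  ·
  (4,5): δ = 118.48°  ·
antipodal pairs: 3

count = 3; pairs: (0,2), (0,3), (1,5)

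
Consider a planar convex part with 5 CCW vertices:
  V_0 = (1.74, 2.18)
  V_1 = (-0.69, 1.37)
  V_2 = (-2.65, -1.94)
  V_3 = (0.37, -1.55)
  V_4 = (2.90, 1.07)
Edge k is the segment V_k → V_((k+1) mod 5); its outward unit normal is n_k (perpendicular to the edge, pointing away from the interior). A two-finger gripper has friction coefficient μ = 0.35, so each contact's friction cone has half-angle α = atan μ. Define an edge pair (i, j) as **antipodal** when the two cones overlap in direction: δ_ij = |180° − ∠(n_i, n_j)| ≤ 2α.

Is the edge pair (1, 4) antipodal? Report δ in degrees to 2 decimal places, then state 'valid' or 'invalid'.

α = atan 0.35 = 19.29°;  2α = 38.58°
edge 1: e_1 = (-1.96, -3.31);  n_1 = (-0.8605, +0.5095)
edge 4: e_4 = (-1.16, +1.11);  n_4 = (+0.6914, +0.7225)
∠(n_1, n_4) = 103.11°
δ = |180° − 103.11°| = 76.89°
76.89° > 2α = 38.58°  →  invalid

δ = 76.89°, invalid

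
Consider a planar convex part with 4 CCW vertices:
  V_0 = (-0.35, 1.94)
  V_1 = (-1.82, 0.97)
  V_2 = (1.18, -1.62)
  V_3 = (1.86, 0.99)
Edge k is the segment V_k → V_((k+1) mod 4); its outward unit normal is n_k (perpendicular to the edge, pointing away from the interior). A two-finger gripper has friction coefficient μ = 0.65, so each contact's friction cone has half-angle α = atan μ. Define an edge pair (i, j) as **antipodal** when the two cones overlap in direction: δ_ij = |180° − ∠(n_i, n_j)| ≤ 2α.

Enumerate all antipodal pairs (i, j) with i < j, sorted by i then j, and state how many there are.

count = 3; pairs: (0,2), (1,2), (1,3)

α = atan 0.65 = 33.02°;  2α = 66.05°
n_0 = (-0.5508, +0.8347)
n_1 = (-0.6535, -0.7569)
n_2 = (+0.9677, -0.2521)
n_3 = (+0.3949, +0.9187)
  (0,1): δ = 74.22°  ·
  (0,2): δ = 41.98°  ✓
  (0,3): δ = 123.32°  ·
  (1,2): δ = 63.80°  ✓
  (1,3): δ = 17.54°  ✓
  (2,3): δ = 98.66°  ·
antipodal pairs: 3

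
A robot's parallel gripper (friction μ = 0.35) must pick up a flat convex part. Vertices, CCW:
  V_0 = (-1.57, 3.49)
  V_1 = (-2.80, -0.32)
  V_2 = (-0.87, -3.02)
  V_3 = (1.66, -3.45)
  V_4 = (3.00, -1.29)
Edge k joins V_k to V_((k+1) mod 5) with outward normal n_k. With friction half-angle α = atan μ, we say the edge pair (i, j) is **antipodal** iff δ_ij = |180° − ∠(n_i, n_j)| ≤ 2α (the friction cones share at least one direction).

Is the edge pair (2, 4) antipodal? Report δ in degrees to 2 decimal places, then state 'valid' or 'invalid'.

α = atan 0.35 = 19.29°;  2α = 38.58°
edge 2: e_2 = (+2.53, -0.43);  n_2 = (-0.1676, -0.9859)
edge 4: e_4 = (-4.57, +4.78);  n_4 = (+0.7228, +0.6911)
∠(n_2, n_4) = 143.36°
δ = |180° − 143.36°| = 36.64°
36.64° ≤ 2α = 38.58°  →  valid

δ = 36.64°, valid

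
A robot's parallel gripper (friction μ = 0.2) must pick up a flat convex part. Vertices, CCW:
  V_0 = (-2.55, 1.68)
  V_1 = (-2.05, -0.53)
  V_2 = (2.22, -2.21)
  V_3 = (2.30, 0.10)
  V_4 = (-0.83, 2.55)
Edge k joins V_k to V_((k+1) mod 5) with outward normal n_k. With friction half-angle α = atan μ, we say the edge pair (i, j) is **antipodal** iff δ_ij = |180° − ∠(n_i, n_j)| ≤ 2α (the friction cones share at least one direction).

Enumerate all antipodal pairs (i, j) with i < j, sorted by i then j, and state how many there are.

α = atan 0.2 = 11.31°;  2α = 22.62°
n_0 = (-0.9753, -0.2207)
n_1 = (-0.3661, -0.9306)
n_2 = (+0.9994, -0.0346)
n_3 = (+0.6164, +0.7875)
n_4 = (-0.4514, +0.8923)
  (0,1): δ = 124.23°  ·
  (0,2): δ = 14.73°  ✓
  (0,3): δ = 39.20°  ·
  (0,4): δ = 104.08°  ·
  (1,2): δ = 70.51°  ·
  (1,3): δ = 16.58°  ✓
  (1,4): δ = 48.31°  ·
  (2,3): δ = 126.07°  ·
  (2,4): δ = 61.19°  ·
  (3,4): δ = 115.12°  ·
antipodal pairs: 2

count = 2; pairs: (0,2), (1,3)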